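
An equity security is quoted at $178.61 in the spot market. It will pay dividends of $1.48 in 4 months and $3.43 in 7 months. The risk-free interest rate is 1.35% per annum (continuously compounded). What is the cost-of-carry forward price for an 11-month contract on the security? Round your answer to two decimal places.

PV(dividends) I = 1.48·e^(−0.0135·4/12) + 3.43·e^(−0.0135·7/12)
I = 1.4734 + 3.4031 = 4.8765
F = (S − I)·e^(rT) = (178.61 − 4.8765) · e^(0.0135·11/12)
= 173.7335 · e^0.012375 = 173.7335 × 1.012452 = $175.90

$175.90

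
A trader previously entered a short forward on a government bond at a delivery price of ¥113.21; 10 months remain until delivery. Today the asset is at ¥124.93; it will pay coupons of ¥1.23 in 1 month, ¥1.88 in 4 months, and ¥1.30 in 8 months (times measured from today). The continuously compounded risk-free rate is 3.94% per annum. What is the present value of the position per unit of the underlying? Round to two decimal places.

PV(remaining coupons) I = 1.23·e^(−0.0394·1/12) + 1.88·e^(−0.0394·4/12) + 1.30·e^(−0.0394·8/12) = 4.3477
Current forward F = (S − I)·e^(rT) = (124.93 − 4.3477)·e^(0.0394·10/12) = 120.5823 × 1.033378 = 124.6071
Value (long) = (F − K)·e^(−rT) = (124.6071 − 113.21) × 0.967700 = 11.0290
Short position value = −(long value) = -¥11.03

-¥11.03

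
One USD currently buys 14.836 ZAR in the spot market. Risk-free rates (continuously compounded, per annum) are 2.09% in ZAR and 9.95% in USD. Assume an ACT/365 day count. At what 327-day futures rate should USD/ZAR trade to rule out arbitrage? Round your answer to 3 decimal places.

F = S·e^((r_ZAR − r_USD)T) = 14.836 · e^((0.0209 − 0.0995) × 327/365)
= 14.836 · e^-0.070417 = 14.836 × 0.932005
F = 13.827 ZAR per USD

13.827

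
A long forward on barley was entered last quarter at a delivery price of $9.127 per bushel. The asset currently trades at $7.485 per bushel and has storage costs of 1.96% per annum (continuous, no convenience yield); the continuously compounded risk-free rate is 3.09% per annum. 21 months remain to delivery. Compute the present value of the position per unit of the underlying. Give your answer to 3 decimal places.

-$0.900 per bushel

Current fair forward for the remaining 21 months: F = S·e^((r + u)·T), (r + u) = 0.0309 + 0.0196 = 0.0505
F = 7.485 · e^(0.0505 × 21/12) = 7.485 × 1.092398 = 8.1766
Value of long forward = (F − K)·e^(−rT) = (8.1766 − 9.127) · e^(−0.0309·21/12)
= -0.9504 × 0.947361 = -0.900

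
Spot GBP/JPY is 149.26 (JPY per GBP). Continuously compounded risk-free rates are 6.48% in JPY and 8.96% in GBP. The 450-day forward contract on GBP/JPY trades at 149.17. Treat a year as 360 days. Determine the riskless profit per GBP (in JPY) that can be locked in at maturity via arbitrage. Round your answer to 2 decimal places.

4.47 per GBP (in JPY)

Fair forward: F* = S·e^(carry·T), with carry = (r_JPY − r_GBP) = 0.0648 − 0.0896 = -0.0248
F* = 149.26 · e^(-0.0248 × 450/360) = 149.26 · e^-0.031000 = 149.26 × 0.969476 = 144.7040
Market 149.17 > fair 144.7040: forward overpriced → cash-and-carry (buy spot, short the forward).
At maturity, profit = |F_mkt − F*| = |149.17 − 144.7040| = 4.47 per GBP (in JPY)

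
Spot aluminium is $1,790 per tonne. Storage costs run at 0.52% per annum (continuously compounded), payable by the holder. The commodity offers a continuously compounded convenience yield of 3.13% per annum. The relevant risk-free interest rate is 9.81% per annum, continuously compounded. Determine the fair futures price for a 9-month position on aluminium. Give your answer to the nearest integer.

$1,889 per tonne

Net carry = r + u − y = 0.0981 + 0.0052 − 0.0313 = 0.0720
F = S·e^((r+u−y)T) = 1790 · e^(0.0720 × 9/12) = 1790 · e^0.054000
= 1790 × 1.055485 = $1,889 per tonne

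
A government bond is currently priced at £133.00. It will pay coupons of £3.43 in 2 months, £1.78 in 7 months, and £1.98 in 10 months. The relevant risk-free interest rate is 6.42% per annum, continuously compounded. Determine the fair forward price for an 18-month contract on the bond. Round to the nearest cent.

£138.75

PV(coupons) I = 3.43·e^(−0.0642·2/12) + 1.78·e^(−0.0642·7/12) + 1.98·e^(−0.0642·10/12)
I = 3.3935 + 1.7146 + 1.8769 = 6.9850
F = (S − I)·e^(rT) = (133.00 − 6.9850) · e^(0.0642·18/12)
= 126.0150 · e^0.096300 = 126.0150 × 1.101089 = £138.75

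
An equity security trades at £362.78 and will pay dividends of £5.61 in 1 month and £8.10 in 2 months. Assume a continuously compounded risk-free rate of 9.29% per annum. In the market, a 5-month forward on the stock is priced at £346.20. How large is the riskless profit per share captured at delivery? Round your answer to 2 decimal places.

PV(dividends) I = 5.61·e^(−0.0929·1/12) + 8.10·e^(−0.0929·2/12) = 13.5423
Fair forward F* = (S − I)·e^(rT) = (362.78 − 13.5423)·e^0.038708 = 349.2377 × 1.039467 = 363.0211
Market £346.20 < fair 363.0211: forward underpriced → reverse cash-and-carry (short the stock, invest proceeds at r, pay the dividends, go long the forward).
Profit at T = |F_mkt − F*| = |346.20 − 363.0211| = £16.82 per share

£16.82 per share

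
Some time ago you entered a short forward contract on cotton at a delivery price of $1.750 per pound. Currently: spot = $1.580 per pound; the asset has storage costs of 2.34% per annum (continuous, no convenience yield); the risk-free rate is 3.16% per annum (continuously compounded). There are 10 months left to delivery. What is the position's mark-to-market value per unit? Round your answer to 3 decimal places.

$0.093 per pound

Current fair forward for the remaining 10 months: F = S·e^((r + u)·T), (r + u) = 0.0316 + 0.0234 = 0.0550
F = 1.580 · e^(0.0550 × 10/12) = 1.580 × 1.046900 = 1.6541
Value of long forward = (F − K)·e^(−rT) = (1.6541 − 1.750) · e^(−0.0316·10/12)
= -0.0959 × 0.974010 = -0.093
Short position value = −(long value) = $0.093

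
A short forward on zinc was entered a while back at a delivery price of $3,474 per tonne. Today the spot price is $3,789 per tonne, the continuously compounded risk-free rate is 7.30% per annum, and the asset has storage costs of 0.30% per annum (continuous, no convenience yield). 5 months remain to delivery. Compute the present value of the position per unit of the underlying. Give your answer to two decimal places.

-$423.82 per tonne

Current fair forward for the remaining 5 months: F = S·e^((r + u)·T), (r + u) = 0.0730 + 0.0030 = 0.0760
F = 3789 · e^(0.0760 × 5/12) = 3789 × 1.03217339 = 3910.9050
Value of long forward = (F − K)·e^(−rT) = (3910.9050 − 3474) · e^(−0.0730·5/12)
= 436.9050 × 0.97004127 = 423.82
Short position value = −(long value) = -$423.82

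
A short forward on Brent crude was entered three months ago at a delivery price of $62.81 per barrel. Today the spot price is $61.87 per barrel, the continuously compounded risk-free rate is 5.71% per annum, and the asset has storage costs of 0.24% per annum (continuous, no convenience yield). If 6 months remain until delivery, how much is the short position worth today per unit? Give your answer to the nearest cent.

Current fair forward for the remaining 6 months: F = S·e^((r + u)·T), (r + u) = 0.0571 + 0.0024 = 0.0595
F = 61.87 · e^(0.0595 × 6/12) = 61.87 × 1.030197 = 63.7383
Value of long forward = (F − K)·e^(−rT) = (63.7383 − 62.81) · e^(−0.0571·6/12)
= 0.9283 × 0.971854 = 0.90
Short position value = −(long value) = -$0.90

-$0.90 per barrel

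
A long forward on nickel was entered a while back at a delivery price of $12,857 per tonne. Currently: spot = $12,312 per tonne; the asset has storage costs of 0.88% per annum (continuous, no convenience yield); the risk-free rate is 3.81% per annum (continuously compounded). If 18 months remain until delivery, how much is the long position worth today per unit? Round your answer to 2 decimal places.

$332.77 per tonne

Current fair forward for the remaining 18 months: F = S·e^((r + u)·T), (r + u) = 0.0381 + 0.0088 = 0.0469
F = 12312 · e^(0.0469 × 18/12) = 12312 × 1.07288362 = 13209.3431
Value of long forward = (F − K)·e^(−rT) = (13209.3431 − 12857) · e^(−0.0381·18/12)
= 352.3431 × 0.94445239 = 332.77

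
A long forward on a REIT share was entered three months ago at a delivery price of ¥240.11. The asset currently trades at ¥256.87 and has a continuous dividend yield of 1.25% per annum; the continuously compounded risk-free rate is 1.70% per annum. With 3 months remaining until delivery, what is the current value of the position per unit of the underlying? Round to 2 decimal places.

Current fair forward for the remaining 3 months: F = S·e^((r − q)·T), (r − q) = 0.0170 − 0.0125 = 0.0045
F = 256.87 · e^(0.0045 × 3/12) = 256.87 × 1.001126 = 257.1592
Value of long forward = (F − K)·e^(−rT) = (257.1592 − 240.11) · e^(−0.0170·3/12)
= 17.0492 × 0.995759 = 16.98

¥16.98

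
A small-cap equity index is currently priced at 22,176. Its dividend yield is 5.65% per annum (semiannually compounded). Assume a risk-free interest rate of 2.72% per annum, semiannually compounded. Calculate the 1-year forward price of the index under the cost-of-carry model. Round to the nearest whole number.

F = S · (1+r/2)^(2T) / (1+q/2)^(2T)
= 22176 × 1.027385 / 1.057298 = 22176 × 0.971708
F = 21,549

21,549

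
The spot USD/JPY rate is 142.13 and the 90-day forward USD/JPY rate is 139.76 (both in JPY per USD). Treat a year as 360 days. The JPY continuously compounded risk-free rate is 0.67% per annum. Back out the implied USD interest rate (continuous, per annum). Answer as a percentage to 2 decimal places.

7.40%

F = S·e^((r_JPY − r_USD)T) ⇒ r_USD = r_JPY − ln(F/S)/T
ln(139.76/142.13) = -0.016815; /(90/360) = -0.067260
r_USD = 0.0067 + 0.067260 = 0.073960
r_USD = 7.40%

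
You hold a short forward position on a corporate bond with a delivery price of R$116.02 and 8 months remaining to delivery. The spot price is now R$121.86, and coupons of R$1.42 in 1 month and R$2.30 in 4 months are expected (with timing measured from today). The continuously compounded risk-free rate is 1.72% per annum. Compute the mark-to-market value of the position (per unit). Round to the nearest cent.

PV(remaining coupons) I = 1.42·e^(−0.0172·1/12) + 2.30·e^(−0.0172·4/12) = 3.7048
Current forward F = (S − I)·e^(rT) = (121.86 − 3.7048)·e^(0.0172·8/12) = 118.1552 × 1.011533 = 119.5179
Value (long) = (F − K)·e^(−rT) = (119.5179 − 116.02) × 0.988599 = 3.4580
Short position value = −(long value) = -R$3.46

-R$3.46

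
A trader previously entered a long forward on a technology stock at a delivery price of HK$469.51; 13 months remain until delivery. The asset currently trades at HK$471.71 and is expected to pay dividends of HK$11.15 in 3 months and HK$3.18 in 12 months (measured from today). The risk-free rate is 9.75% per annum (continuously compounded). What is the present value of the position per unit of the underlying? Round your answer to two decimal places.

HK$35.50

PV(remaining dividends) I = 11.15·e^(−0.0975·3/12) + 3.18·e^(−0.0975·12/12) = 13.7661
Current forward F = (S − I)·e^(rT) = (471.71 − 13.7661)·e^(0.0975·13/12) = 457.9439 × 1.111405 = 508.9611
Value (long) = (F − K)·e^(−rT) = (508.9611 − 469.51) × 0.899762 = 35.4966
Value = HK$35.50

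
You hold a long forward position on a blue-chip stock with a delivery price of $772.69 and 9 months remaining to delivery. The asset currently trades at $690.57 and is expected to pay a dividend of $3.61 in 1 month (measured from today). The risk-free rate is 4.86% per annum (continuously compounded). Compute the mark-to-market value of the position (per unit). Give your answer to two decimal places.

PV(remaining dividends) I = 3.61·e^(−0.0486·1/12) = 3.5954
Current forward F = (S − I)·e^(rT) = (690.57 − 3.5954)·e^(0.0486·9/12) = 686.9746 × 1.037122 = 712.4765
Value (long) = (F − K)·e^(−rT) = (712.4765 − 772.69) × 0.964206 = -58.0582
Value = -$58.06

-$58.06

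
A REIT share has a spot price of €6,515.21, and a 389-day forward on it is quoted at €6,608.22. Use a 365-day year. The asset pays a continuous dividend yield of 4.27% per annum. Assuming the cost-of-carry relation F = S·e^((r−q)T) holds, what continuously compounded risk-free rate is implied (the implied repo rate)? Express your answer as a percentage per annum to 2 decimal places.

From F = S·e^((r−q)T): (r − q) = ln(F/S)/T
ln(6608.22/6515.21) = ln(1.014276) = 0.014175
(r − q) = 0.014175 / (389/365) = 0.013300
r = ln(F/S)/T + q = 0.013300 + 0.0427 = 0.056000
r = 5.60%

5.60%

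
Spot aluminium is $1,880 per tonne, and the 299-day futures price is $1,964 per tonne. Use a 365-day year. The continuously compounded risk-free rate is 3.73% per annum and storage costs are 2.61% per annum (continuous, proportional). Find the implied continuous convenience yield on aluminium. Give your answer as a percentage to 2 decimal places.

1.00%

F = S·e^((r+u−y)T) ⇒ (r+u−y) = ln(F/S)/T
ln(1964/1880) = 0.043711; /T ⇒ 0.053360
y = r + u − ln(F/S)/T = 0.0373 + 0.0261 − 0.053360 = 0.010040
y = 1.00%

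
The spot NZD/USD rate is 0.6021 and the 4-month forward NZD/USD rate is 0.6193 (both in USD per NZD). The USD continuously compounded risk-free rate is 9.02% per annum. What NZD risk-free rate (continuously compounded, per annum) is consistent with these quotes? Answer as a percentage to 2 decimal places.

F = S·e^((r_USD − r_NZD)T) ⇒ r_NZD = r_USD − ln(F/S)/T
ln(0.6193/0.6021) = 0.028166; /(4/12) = 0.084498
r_NZD = 0.0902 − 0.084498 = 0.005702
r_NZD = 0.57%

0.57%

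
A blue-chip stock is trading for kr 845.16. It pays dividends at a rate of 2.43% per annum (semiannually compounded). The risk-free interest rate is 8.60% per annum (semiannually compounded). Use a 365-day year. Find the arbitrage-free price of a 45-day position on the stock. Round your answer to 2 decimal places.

F = S · (1+r/2)^(2T) / (1+q/2)^(2T)
= 845.16 × 1.010435 / 1.002982 = 845.16 × 1.007431
F = kr 851.44

kr 851.44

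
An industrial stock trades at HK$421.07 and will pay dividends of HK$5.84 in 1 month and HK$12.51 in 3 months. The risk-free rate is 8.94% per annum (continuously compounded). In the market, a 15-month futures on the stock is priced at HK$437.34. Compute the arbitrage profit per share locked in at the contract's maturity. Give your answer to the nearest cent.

PV(dividends) I = 5.84·e^(−0.0894·1/12) + 12.51·e^(−0.0894·3/12) = 18.0302
Fair futures F* = (S − I)·e^(rT) = (421.07 − 18.0302)·e^0.111750 = 403.0398 × 1.118233 = 450.6924
Market HK$437.34 < fair 450.6924: forward underpriced → reverse cash-and-carry (short the stock, invest proceeds at r, pay the dividends, go long the forward).
Profit at T = |F_mkt − F*| = |437.34 − 450.6924| = HK$13.35 per share

HK$13.35 per share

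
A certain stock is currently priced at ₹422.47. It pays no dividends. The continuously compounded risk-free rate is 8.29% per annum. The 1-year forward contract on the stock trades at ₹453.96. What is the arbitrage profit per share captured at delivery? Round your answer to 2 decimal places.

Fair forward: F* = S·e^(carry·T), with carry = r = 0.0829
F* = 422.47 · e^(0.0829 × 1) = 422.47 · e^0.082900 = 422.47 × 1.086433 = ₹458.9853
Market ₹453.96 < fair ₹458.9853: forward underpriced → reverse cash-and-carry (short spot, go long the forward).
At maturity, profit = |F_mkt − F*| = |453.96 − 458.9853| = ₹5.03 per share

₹5.03 per share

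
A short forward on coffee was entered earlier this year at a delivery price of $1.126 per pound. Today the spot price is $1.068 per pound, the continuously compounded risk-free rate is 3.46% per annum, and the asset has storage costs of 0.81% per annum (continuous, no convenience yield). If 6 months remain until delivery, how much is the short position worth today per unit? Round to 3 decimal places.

Current fair forward for the remaining 6 months: F = S·e^((r + u)·T), (r + u) = 0.0346 + 0.0081 = 0.0427
F = 1.068 · e^(0.0427 × 6/12) = 1.068 × 1.021580 = 1.0910
Value of long forward = (F − K)·e^(−rT) = (1.0910 − 1.126) · e^(−0.0346·6/12)
= -0.0350 × 0.982849 = -0.034
Short position value = −(long value) = $0.034

$0.034 per pound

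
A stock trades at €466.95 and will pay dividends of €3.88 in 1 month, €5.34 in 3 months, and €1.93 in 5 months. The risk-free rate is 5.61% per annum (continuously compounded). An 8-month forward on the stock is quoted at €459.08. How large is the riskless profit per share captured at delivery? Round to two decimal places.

€14.23 per share

PV(dividends) I = 3.88·e^(−0.0561·1/12) + 5.34·e^(−0.0561·3/12) + 1.93·e^(−0.0561·5/12) = 11.0129
Fair forward F* = (S − I)·e^(rT) = (466.95 − 11.0129)·e^0.037400 = 455.9371 × 1.038108 = 473.3120
Market €459.08 < fair 473.3120: forward underpriced → reverse cash-and-carry (short the stock, invest proceeds at r, pay the dividends, go long the forward).
Profit at T = |F_mkt − F*| = |459.08 − 473.3120| = €14.23 per share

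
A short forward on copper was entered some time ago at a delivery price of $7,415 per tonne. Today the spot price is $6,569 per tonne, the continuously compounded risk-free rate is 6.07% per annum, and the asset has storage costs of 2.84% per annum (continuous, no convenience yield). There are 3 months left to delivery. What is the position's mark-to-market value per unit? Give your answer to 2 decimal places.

Current fair forward for the remaining 3 months: F = S·e^((r + u)·T), (r + u) = 0.0607 + 0.0284 = 0.0891
F = 6569 · e^(0.0891 × 3/12) = 6569 × 1.02252494 = 6716.9663
Value of long forward = (F − K)·e^(−rT) = (6716.9663 − 7415) · e^(−0.0607·3/12)
= -698.0337 × 0.98493956 = -687.52
Short position value = −(long value) = $687.52

$687.52 per tonne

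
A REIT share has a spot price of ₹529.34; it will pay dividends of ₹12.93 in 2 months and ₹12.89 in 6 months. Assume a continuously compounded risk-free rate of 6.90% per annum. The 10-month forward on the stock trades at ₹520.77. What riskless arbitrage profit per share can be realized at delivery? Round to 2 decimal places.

₹13.17 per share

PV(dividends) I = 12.93·e^(−0.0690·2/12) + 12.89·e^(−0.0690·6/12) = 25.2350
Fair forward F* = (S − I)·e^(rT) = (529.34 − 25.2350)·e^0.057500 = 504.1050 × 1.059185 = 533.9405
Market ₹520.77 < fair 533.9405: forward underpriced → reverse cash-and-carry (short the stock, invest proceeds at r, pay the dividends, go long the forward).
Profit at T = |F_mkt − F*| = |520.77 − 533.9405| = ₹13.17 per share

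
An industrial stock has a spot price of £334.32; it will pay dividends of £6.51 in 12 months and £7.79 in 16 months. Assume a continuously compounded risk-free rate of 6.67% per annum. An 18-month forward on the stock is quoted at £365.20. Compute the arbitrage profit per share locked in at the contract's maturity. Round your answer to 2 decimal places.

£10.31 per share

PV(dividends) I = 6.51·e^(−0.0667·12/12) + 7.79·e^(−0.0667·16/12) = 13.2171
Fair forward F* = (S − I)·e^(rT) = (334.32 − 13.2171)·e^0.100050 = 321.1029 × 1.105226 = 354.8913
Market £365.20 > fair 354.8913: forward overpriced → cash-and-carry (borrow at r, buy the stock and collect the dividends, short the forward).
Profit at T = |F_mkt − F*| = |365.20 − 354.8913| = £10.31 per share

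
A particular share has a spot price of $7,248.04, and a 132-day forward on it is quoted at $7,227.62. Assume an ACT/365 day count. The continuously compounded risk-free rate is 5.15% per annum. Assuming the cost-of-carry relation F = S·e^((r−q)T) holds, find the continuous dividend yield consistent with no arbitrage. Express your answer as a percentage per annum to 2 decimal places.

From F = S·e^((r−q)T): (r − q) = ln(F/S)/T
ln(7227.62/7248.04) = ln(0.997183) = -0.002821
(r − q) = -0.002821 / (132/365) = -0.007800
q = r − ln(F/S)/T = 0.0515 + 0.007800 = 0.059300
q = 5.93%

5.93%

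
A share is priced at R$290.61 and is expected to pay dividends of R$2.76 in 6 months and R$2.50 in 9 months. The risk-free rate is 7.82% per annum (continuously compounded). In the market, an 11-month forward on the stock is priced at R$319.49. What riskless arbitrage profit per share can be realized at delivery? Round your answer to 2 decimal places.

PV(dividends) I = 2.76·e^(−0.0782·6/12) + 2.50·e^(−0.0782·9/12) = 5.0118
Fair forward F* = (S − I)·e^(rT) = (290.61 − 5.0118)·e^0.071683 = 285.5982 × 1.074315 = 306.8224
Market R$319.49 > fair 306.8224: forward overpriced → cash-and-carry (borrow at r, buy the stock and collect the dividends, short the forward).
Profit at T = |F_mkt − F*| = |319.49 − 306.8224| = R$12.67 per share

R$12.67 per share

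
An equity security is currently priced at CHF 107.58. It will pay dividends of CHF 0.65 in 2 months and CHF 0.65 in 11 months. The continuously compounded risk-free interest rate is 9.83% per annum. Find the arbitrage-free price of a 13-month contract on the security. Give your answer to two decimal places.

CHF 118.30

PV(dividends) I = 0.65·e^(−0.0983·2/12) + 0.65·e^(−0.0983·11/12)
I = 0.6394 + 0.5940 = 1.2334
F = (S − I)·e^(rT) = (107.58 − 1.2334) · e^(0.0983·13/12)
= 106.3466 · e^0.106492 = 106.3466 × 1.112369 = CHF 118.30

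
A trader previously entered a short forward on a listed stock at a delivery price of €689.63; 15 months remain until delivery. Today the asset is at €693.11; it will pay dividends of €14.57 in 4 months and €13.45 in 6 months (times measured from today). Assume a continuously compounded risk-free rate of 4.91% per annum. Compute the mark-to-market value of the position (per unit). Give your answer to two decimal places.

PV(remaining dividends) I = 14.57·e^(−0.0491·4/12) + 13.45·e^(−0.0491·6/12) = 27.4573
Current forward F = (S − I)·e^(rT) = (693.11 − 27.4573)·e^(0.0491·15/12) = 665.6527 × 1.063298 = 707.7872
Value (long) = (F − K)·e^(−rT) = (707.7872 − 689.63) × 0.940470 = 17.0763
Short position value = −(long value) = -€17.08

-€17.08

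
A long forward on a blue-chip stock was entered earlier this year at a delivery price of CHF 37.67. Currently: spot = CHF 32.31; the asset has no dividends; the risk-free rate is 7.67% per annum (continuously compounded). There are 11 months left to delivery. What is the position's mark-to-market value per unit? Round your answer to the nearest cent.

-CHF 2.80

Current fair forward for the remaining 11 months: F = S·e^(r·T), r = 0.0767
F = 32.31 · e^(0.0767 × 11/12) = 32.31 × 1.072839 = 34.6634
Value of long forward = (F − K)·e^(−rT) = (34.6634 − 37.67) · e^(−0.0767·11/12)
= -3.0066 × 0.932106 = -2.80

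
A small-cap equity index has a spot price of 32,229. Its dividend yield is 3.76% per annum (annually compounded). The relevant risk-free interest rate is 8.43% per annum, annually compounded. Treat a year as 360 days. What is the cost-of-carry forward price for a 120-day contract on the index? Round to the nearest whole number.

F = S · (1+r)^T / (1+q)^T
= 32229 × 1.027345 / 1.012379 = 32229 × 1.014783
F = 32,705

32,705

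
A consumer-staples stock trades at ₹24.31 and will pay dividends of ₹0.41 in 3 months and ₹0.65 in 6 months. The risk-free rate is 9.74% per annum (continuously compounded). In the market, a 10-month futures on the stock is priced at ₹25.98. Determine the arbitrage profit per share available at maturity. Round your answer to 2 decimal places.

PV(dividends) I = 0.41·e^(−0.0974·3/12) + 0.65·e^(−0.0974·6/12) = 1.0192
Fair futures F* = (S − I)·e^(rT) = (24.31 − 1.0192)·e^0.081167 = 23.2908 × 1.084552 = 25.2601
Market ₹25.98 > fair 25.2601: forward overpriced → cash-and-carry (borrow at r, buy the stock and collect the dividends, short the forward).
Profit at T = |F_mkt − F*| = |25.98 − 25.2601| = ₹0.72 per share

₹0.72 per share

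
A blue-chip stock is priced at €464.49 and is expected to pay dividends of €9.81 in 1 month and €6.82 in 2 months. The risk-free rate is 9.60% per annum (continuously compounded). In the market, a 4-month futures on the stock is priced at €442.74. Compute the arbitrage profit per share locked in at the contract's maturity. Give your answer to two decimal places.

PV(dividends) I = 9.81·e^(−0.0960·1/12) + 6.82·e^(−0.0960·2/12) = 16.4436
Fair futures F* = (S − I)·e^(rT) = (464.49 − 16.4436)·e^0.032000 = 448.0464 × 1.032518 = 462.6160
Market €442.74 < fair 462.6160: forward underpriced → reverse cash-and-carry (short the stock, invest proceeds at r, pay the dividends, go long the forward).
Profit at T = |F_mkt − F*| = |442.74 − 462.6160| = €19.88 per share

€19.88 per share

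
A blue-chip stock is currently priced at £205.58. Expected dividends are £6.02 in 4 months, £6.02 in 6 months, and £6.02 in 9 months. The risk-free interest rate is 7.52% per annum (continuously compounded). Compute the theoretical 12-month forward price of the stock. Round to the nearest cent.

£202.92

PV(dividends) I = 6.02·e^(−0.0752·4/12) + 6.02·e^(−0.0752·6/12) + 6.02·e^(−0.0752·9/12)
I = 5.8710 + 5.7979 + 5.6899 = 17.3588
F = (S − I)·e^(rT) = (205.58 − 17.3588) · e^(0.0752·12/12)
= 188.2212 · e^0.075200 = 188.2212 × 1.078100 = £202.92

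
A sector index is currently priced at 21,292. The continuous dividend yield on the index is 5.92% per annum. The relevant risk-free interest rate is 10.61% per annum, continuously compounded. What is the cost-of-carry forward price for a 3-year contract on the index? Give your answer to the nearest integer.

F = S·e^((r − q)T) = 21292 · e^((0.1061 − 0.0592) × 3)
= 21292 · e^0.140700 = 21292 × 1.151079
F = 24,509

24,509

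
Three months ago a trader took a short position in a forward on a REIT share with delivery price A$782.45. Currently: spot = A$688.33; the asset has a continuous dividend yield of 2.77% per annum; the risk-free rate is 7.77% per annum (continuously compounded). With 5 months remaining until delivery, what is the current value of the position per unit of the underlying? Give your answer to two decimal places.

A$77.09

Current fair forward for the remaining 5 months: F = S·e^((r − q)·T), (r − q) = 0.0777 − 0.0277 = 0.0500
F = 688.33 · e^(0.0500 × 5/12) = 688.33 × 1.021052 = 702.8207
Value of long forward = (F − K)·e^(−rT) = (702.8207 − 782.45) · e^(−0.0777·5/12)
= -79.6293 × 0.968143 = -77.09
Short position value = −(long value) = A$77.09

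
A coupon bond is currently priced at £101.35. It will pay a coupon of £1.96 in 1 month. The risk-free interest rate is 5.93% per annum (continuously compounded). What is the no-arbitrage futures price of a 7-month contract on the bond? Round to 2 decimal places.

£102.90

PV(coupons) I = 1.96·e^(−0.0593·1/12)
I = 1.9503
F = (S − I)·e^(rT) = (101.35 − 1.9503) · e^(0.0593·7/12)
= 99.3997 · e^0.034592 = 99.3997 × 1.035197 = £102.90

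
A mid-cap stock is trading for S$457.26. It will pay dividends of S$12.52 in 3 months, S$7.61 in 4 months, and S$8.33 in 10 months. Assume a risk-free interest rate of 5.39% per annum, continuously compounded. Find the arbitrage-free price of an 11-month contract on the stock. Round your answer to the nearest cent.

PV(dividends) I = 12.52·e^(−0.0539·3/12) + 7.61·e^(−0.0539·4/12) + 8.33·e^(−0.0539·10/12)
I = 12.3524 + 7.4745 + 7.9641 = 27.7910
F = (S − I)·e^(rT) = (457.26 − 27.7910) · e^(0.0539·11/12)
= 429.4690 · e^0.049408 = 429.4690 × 1.050649 = S$451.22

S$451.22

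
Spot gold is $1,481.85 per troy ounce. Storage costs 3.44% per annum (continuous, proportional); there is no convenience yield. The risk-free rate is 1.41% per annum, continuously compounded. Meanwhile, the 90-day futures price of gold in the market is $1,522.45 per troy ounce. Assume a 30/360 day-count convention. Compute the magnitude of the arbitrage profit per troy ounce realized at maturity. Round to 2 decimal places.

Fair futures: F* = S·e^(carry·T), with carry = (r + u) = 0.0141 + 0.0344 = 0.0485
F* = 1481.85 · e^(0.0485 × 90/360) = 1481.85 · e^0.01212500 = 1481.85 × 1.01219881 = $1499.9268
Market $1522.45 > fair $1499.9268: forward overpriced → cash-and-carry (buy spot, short the forward).
At maturity, profit = |F_mkt − F*| = |1522.45 − 1499.9268| = $22.52 per troy ounce

$22.52 per troy ounce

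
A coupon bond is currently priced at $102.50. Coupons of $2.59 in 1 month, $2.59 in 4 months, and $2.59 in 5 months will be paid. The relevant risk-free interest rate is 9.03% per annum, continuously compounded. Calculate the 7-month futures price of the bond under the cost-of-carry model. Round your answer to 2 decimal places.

$100.06

PV(coupons) I = 2.59·e^(−0.0903·1/12) + 2.59·e^(−0.0903·4/12) + 2.59·e^(−0.0903·5/12)
I = 2.5706 + 2.5132 + 2.4944 = 7.5782
F = (S − I)·e^(rT) = (102.50 − 7.5782) · e^(0.0903·7/12)
= 94.9218 · e^0.052675 = 94.9218 × 1.054087 = $100.06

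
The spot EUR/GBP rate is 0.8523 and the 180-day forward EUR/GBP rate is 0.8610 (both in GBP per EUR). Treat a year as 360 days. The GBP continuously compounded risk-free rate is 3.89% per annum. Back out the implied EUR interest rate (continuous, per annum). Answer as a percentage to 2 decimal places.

1.86%

F = S·e^((r_GBP − r_EUR)T) ⇒ r_EUR = r_GBP − ln(F/S)/T
ln(0.8610/0.8523) = 0.010156; /(180/360) = 0.020312
r_EUR = 0.0389 − 0.020312 = 0.018588
r_EUR = 1.86%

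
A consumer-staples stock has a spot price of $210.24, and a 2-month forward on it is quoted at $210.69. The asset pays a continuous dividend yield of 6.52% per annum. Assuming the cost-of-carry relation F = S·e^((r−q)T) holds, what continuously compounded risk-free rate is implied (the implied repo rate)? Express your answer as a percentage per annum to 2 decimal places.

7.80%

From F = S·e^((r−q)T): (r − q) = ln(F/S)/T
ln(210.69/210.24) = ln(1.002140) = 0.002138
(r − q) = 0.002138 / (2/12) = 0.012828
r = ln(F/S)/T + q = 0.012828 + 0.0652 = 0.078028
r = 7.80%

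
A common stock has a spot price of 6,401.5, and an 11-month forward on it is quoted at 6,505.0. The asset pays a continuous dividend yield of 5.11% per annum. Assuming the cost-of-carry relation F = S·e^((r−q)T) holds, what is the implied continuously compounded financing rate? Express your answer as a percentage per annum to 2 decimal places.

From F = S·e^((r−q)T): (r − q) = ln(F/S)/T
ln(6505.0/6401.5) = ln(1.016168) = 0.016039
(r − q) = 0.016039 / (11/12) = 0.017497
r = ln(F/S)/T + q = 0.017497 + 0.0511 = 0.068597
r = 6.86%

6.86%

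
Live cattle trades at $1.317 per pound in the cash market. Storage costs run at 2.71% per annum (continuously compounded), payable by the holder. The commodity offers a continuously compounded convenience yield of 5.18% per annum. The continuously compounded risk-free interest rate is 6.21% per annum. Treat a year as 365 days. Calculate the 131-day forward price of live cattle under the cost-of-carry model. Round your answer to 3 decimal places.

$1.335 per pound

Net carry = r + u − y = 0.0621 + 0.0271 − 0.0518 = 0.0374
F = S·e^((r+u−y)T) = 1.317 · e^(0.0374 × 131/365) = 1.317 · e^0.013423
= 1.317 × 1.013513 = $1.335 per pound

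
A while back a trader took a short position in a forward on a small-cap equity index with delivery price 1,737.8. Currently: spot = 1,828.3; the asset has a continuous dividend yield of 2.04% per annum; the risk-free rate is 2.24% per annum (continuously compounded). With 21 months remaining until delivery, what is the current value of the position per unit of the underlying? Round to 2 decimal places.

Current fair forward for the remaining 21 months: F = S·e^((r − q)·T), (r − q) = 0.0224 − 0.0204 = 0.0020
F = 1828.3 · e^(0.0020 × 21/12) = 1828.3 × 1.00350613 = 1834.7103
Value of long forward = (F − K)·e^(−rT) = (1834.7103 − 1737.8) · e^(−0.0224·21/12)
= 96.9103 × 0.96155838 = 93.18
Short position value = −(long value) = -93.18

-93.18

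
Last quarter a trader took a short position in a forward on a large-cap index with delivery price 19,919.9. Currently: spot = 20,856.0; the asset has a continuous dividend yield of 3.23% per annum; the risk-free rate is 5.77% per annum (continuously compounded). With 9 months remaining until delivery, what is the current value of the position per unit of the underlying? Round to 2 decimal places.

-1280.58

Current fair forward for the remaining 9 months: F = S·e^((r − q)·T), (r − q) = 0.0577 − 0.0323 = 0.0254
F = 20856.0 · e^(0.0254 × 9/12) = 20856.0 × 1.01923261 = 21257.1153
Value of long forward = (F − K)·e^(−rT) = (21257.1153 − 19919.9) · e^(−0.0577·9/12)
= 1337.2153 × 0.95764800 = 1280.58
Short position value = −(long value) = -1280.58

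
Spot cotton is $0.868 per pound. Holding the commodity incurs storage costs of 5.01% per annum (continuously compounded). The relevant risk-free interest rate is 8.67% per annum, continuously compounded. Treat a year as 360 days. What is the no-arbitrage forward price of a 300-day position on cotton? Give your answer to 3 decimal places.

Net carry = r + u − y = 0.0867 + 0.0501 − 0.0000 = 0.1368
F = S·e^((r+u−y)T) = 0.868 · e^(0.1368 × 300/360) = 0.868 · e^0.114000
= 0.868 × 1.120752 = $0.973 per pound

$0.973 per pound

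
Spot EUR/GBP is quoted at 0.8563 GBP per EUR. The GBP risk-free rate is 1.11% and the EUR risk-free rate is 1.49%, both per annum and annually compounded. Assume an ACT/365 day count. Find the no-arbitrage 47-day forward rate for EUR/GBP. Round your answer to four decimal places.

By covered interest parity, F = S · (1+r_GBP)^T / (1+r_EUR)^T
= 0.8563 × 1.001422 / 1.001906 = 0.8563 × 0.999517
F = 0.8559 GBP per EUR

0.8559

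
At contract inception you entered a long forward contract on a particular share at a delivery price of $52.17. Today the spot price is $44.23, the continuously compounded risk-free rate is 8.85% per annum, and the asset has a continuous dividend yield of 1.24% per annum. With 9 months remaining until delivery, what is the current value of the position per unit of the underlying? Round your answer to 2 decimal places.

Current fair forward for the remaining 9 months: F = S·e^((r − q)·T), (r − q) = 0.0885 − 0.0124 = 0.0761
F = 44.23 · e^(0.0761 × 9/12) = 44.23 × 1.058735 = 46.8278
Value of long forward = (F − K)·e^(−rT) = (46.8278 − 52.17) · e^(−0.0885·9/12)
= -5.3422 × 0.935780 = -5.00

-$5.00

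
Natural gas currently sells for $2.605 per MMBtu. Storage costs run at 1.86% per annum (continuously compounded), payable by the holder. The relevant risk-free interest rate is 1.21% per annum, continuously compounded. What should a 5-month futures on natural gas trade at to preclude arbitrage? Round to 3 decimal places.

$2.639 per MMBtu

Net carry = r + u − y = 0.0121 + 0.0186 − 0.0000 = 0.0307
F = S·e^((r+u−y)T) = 2.605 · e^(0.0307 × 5/12) = 2.605 · e^0.012792
= 2.605 × 1.012874 = $2.639 per MMBtu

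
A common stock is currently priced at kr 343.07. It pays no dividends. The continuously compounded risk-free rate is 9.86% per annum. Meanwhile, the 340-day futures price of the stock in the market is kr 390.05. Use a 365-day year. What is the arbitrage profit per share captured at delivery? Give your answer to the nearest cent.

kr 13.98 per share

Fair futures: F* = S·e^(carry·T), with carry = r = 0.0986
F* = 343.07 · e^(0.0986 × 340/365) = 343.07 · e^0.091847 = 343.07 × 1.096197 = kr 376.0723
Market kr 390.05 > fair kr 376.0723: forward overpriced → cash-and-carry (buy spot, short the forward).
At maturity, profit = |F_mkt − F*| = |390.05 − 376.0723| = kr 13.98 per share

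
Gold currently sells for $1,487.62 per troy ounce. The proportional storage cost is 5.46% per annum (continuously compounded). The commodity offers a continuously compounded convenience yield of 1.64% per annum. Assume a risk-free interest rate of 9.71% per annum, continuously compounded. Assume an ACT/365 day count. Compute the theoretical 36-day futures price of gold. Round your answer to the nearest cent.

$1,507.60 per troy ounce

Net carry = r + u − y = 0.0971 + 0.0546 − 0.0164 = 0.1353
F = S·e^((r+u−y)T) = 1487.62 · e^(0.1353 × 36/365) = 1487.62 · e^0.01334466
= 1487.62 × 1.01343410 = $1,507.60 per troy ounce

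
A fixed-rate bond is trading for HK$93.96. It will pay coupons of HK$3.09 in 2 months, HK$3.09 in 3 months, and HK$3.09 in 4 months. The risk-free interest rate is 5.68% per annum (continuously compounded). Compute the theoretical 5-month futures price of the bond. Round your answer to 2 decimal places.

PV(coupons) I = 3.09·e^(−0.0568·2/12) + 3.09·e^(−0.0568·3/12) + 3.09·e^(−0.0568·4/12)
I = 3.0609 + 3.0464 + 3.0320 = 9.1393
F = (S − I)·e^(rT) = (93.96 − 9.1393) · e^(0.0568·5/12)
= 84.8207 · e^0.023667 = 84.8207 × 1.023949 = HK$86.85

HK$86.85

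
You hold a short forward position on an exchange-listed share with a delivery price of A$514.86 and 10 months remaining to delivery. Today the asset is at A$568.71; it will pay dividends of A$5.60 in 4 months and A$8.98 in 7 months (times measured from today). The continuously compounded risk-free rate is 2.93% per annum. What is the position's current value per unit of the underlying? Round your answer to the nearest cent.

PV(remaining dividends) I = 5.60·e^(−0.0293·4/12) + 8.98·e^(−0.0293·7/12) = 14.3734
Current forward F = (S − I)·e^(rT) = (568.71 − 14.3734)·e^(0.0293·10/12) = 554.3366 × 1.024717 = 568.0381
Value (long) = (F − K)·e^(−rT) = (568.0381 − 514.86) × 0.975879 = 51.8954
Short position value = −(long value) = -A$51.90

-A$51.90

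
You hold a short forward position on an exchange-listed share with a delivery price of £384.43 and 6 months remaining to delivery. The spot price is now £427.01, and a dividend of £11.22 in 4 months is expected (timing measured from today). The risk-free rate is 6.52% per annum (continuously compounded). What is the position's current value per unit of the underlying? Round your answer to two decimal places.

-£43.93

PV(remaining dividends) I = 11.22·e^(−0.0652·4/12) = 10.9788
Current forward F = (S − I)·e^(rT) = (427.01 − 10.9788)·e^(0.0652·6/12) = 416.0312 × 1.033137 = 429.8172
Value (long) = (F − K)·e^(−rT) = (429.8172 − 384.43) × 0.967926 = 43.9315
Short position value = −(long value) = -£43.93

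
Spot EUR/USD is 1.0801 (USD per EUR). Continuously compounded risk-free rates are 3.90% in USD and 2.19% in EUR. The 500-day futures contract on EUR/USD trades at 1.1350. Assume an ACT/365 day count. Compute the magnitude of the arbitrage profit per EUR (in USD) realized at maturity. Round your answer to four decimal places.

Fair futures: F* = S·e^(carry·T), with carry = (r_USD − r_EUR) = 0.0390 − 0.0219 = 0.0171
F* = 1.0801 · e^(0.0171 × 500/365) = 1.0801 · e^0.023425 = 1.0801 × 1.023702 = 1.1057
Market 1.1350 > fair 1.1057: forward overpriced → cash-and-carry (buy spot, short the forward).
At maturity, profit = |F_mkt − F*| = |1.1350 − 1.1057| = 0.0293 per EUR (in USD)

0.0293 per EUR (in USD)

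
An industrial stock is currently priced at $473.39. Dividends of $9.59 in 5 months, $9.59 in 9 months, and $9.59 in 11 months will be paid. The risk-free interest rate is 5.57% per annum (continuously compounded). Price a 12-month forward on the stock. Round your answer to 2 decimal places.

$471.24

PV(dividends) I = 9.59·e^(−0.0557·5/12) + 9.59·e^(−0.0557·9/12) + 9.59·e^(−0.0557·11/12)
I = 9.3700 + 9.1976 + 9.1126 = 27.6802
F = (S − I)·e^(rT) = (473.39 − 27.6802) · e^(0.0557·12/12)
= 445.7098 · e^0.055700 = 445.7098 × 1.057280 = $471.24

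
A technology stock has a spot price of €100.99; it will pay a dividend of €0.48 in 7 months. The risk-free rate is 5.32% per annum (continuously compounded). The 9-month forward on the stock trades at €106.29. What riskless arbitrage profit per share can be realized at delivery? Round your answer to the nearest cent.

PV(dividends) I = 0.48·e^(−0.0532·7/12) = 0.4653
Fair forward F* = (S − I)·e^(rT) = (100.99 − 0.4653)·e^0.039900 = 100.5247 × 1.040707 = 104.6168
Market €106.29 > fair 104.6168: forward overpriced → cash-and-carry (borrow at r, buy the stock and collect the dividends, short the forward).
Profit at T = |F_mkt − F*| = |106.29 − 104.6168| = €1.67 per share

€1.67 per share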